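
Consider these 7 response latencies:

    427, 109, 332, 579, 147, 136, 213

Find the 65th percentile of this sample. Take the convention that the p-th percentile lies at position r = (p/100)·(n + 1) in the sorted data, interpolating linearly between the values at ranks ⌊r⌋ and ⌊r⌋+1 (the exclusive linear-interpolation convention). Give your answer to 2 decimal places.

351.00

Sorted: 109, 136, 147, 213, 332, 427, 579.
n = 7.
r = (65/100)·(7 + 1) = 5.2.
Rank 5 is 332 and rank 6 is 427.
Interpolate: 332 + 0.2·(427 − 332) = 332 + 0.2·95 = 351.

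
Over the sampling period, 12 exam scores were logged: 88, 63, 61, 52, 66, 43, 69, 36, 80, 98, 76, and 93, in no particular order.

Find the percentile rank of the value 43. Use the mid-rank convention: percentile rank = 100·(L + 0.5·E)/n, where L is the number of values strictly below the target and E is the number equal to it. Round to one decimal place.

12.5

Sorted: 36, 43, 52, 61, 63, 66, 69, 76, 80, 88, 93, 98.
Count below 43: L = 1; count equal: E = 1; n = 12.
Percentile rank = 100·(1 + 0.5·1)/12 = 100·1.5/12 = 12.5.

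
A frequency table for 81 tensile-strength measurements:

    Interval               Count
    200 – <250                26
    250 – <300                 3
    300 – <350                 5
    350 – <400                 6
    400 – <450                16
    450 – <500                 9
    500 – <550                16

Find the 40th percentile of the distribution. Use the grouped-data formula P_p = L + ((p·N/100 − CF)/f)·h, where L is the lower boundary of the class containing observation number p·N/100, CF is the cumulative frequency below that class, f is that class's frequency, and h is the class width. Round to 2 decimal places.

334.00

N = 81; target position k = 40/100 · 81 = 32.4.
Cumulative frequencies: 26, 29, 34, 40, 56, 65, 81.
Observation 32.4 falls in the class 300 – <350.
L = 300, CF = 29, f = 5, h = 50.
P40 = 300 + ((32.4 − 29)/5)·50 = 300 + 34 = 334.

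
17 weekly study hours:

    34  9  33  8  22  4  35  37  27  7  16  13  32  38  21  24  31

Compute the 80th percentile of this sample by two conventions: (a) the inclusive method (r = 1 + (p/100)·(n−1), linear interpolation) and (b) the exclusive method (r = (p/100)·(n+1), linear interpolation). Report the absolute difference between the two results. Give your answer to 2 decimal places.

Sorted: 4, 7, 8, 9, 13, 16, 21, 22, 24, 27, 31, 32, 33, 34, 35, 37, 38.
n = 17.
(a) r = 13.8; between ranks 13 (33) and 14 (34): 33.8.
(b) r = 14.4; between ranks 14 (34) and 15 (35): 34.4.
|33.8 − 34.4| = 0.6.

0.60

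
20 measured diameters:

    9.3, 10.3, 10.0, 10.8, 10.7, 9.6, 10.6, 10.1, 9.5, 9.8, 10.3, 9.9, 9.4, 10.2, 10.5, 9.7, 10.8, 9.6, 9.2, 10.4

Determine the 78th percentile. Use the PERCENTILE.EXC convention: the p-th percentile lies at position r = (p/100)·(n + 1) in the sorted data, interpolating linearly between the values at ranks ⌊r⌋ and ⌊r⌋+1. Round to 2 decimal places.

10.54

Sorted: 9.2, 9.3, 9.4, 9.5, 9.6, 9.6, 9.7, 9.8, 9.9, 10.0, 10.1, 10.2, 10.3, 10.3, 10.4, 10.5, 10.6, 10.7, 10.8, 10.8.
n = 20.
r = (78/100)·(20 + 1) = 16.38.
Rank 16 is 10.5 and rank 17 is 10.6.
Interpolate: 10.5 + 0.38·(10.6 − 10.5) = 10.5 + 0.38·0.1 = 10.538.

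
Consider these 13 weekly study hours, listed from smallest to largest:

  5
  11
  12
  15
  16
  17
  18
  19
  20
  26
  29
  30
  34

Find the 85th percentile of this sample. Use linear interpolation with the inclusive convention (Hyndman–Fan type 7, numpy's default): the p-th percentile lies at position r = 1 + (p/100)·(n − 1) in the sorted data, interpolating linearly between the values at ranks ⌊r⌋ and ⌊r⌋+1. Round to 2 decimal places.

29.20

n = 13.
r = 1 + (85/100)·(13 − 1) = 1 + 10.2 = 11.2.
Rank 11 is 29 and rank 12 is 30.
Interpolate: 29 + 0.2·(30 − 29) = 29 + 0.2·1 = 29.2.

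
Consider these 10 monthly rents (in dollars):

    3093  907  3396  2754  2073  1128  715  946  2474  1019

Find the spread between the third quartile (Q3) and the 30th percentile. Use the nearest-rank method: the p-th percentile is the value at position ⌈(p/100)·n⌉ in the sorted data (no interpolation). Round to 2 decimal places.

1808.00

Sorted: 715, 907, 946, 1019, 1128, 2073, 2474, 2754, 3093, 3396.
n = 10.
P30: rank ⌈30/100·10⌉ = 3 → 946.
P75: rank ⌈75/100·10⌉ = 8 → 2754.
Difference: 2754 − 946 = 1808.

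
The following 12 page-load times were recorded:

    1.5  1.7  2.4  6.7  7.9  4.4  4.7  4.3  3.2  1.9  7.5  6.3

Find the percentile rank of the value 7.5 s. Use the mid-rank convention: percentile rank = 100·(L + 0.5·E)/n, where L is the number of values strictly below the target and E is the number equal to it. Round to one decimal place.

87.5

Sorted: 1.5, 1.7, 1.9, 2.4, 3.2, 4.3, 4.4, 4.7, 6.3, 6.7, 7.5, 7.9.
Count below 7.5: L = 10; count equal: E = 1; n = 12.
Percentile rank = 100·(10 + 0.5·1)/12 = 100·10.5/12 = 87.5.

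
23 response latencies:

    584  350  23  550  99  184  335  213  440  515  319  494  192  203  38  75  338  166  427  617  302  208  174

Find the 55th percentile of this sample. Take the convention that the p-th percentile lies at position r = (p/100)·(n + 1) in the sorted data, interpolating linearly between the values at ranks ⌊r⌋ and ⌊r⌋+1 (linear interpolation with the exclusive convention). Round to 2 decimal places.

322.20

Sorted: 23, 38, 75, 99, 166, 174, 184, 192, 203, 208, 213, 302, 319, 335, 338, 350, 427, 440, 494, 515, 550, 584, 617.
n = 23.
r = (55/100)·(23 + 1) = 13.2.
Rank 13 is 319 and rank 14 is 335.
Interpolate: 319 + 0.2·(335 − 319) = 319 + 0.2·16 = 322.2.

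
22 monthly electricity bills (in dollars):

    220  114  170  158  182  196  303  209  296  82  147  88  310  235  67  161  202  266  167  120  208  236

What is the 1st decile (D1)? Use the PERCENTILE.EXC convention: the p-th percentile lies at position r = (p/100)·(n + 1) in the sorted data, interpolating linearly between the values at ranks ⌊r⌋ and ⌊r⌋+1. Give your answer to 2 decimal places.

83.80

Sorted: 67, 82, 88, 114, 120, 147, 158, 161, 167, 170, 182, 196, 202, 208, 209, 220, 235, 236, 266, 296, 303, 310.
n = 22.
r = (10/100)·(22 + 1) = 2.3.
Rank 2 is 82 and rank 3 is 88.
Interpolate: 82 + 0.3·(88 − 82) = 82 + 0.3·6 = 83.8.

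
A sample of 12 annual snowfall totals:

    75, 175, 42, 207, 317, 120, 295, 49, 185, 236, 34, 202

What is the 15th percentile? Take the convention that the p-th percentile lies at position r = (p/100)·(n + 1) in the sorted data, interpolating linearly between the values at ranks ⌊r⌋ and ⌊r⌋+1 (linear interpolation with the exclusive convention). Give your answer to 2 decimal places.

41.60

Sorted: 34, 42, 49, 75, 120, 175, 185, 202, 207, 236, 295, 317.
n = 12.
r = (15/100)·(12 + 1) = 1.95.
Rank 1 is 34 and rank 2 is 42.
Interpolate: 34 + 0.95·(42 − 34) = 34 + 0.95·8 = 41.6.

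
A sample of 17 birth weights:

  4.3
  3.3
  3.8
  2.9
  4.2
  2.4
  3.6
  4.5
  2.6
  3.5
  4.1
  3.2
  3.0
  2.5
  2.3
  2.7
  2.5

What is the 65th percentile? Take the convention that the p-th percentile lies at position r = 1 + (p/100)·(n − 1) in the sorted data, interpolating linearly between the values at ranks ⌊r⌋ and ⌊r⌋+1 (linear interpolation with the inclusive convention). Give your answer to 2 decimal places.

Sorted: 2.3, 2.4, 2.5, 2.5, 2.6, 2.7, 2.9, 3.0, 3.2, 3.3, 3.5, 3.6, 3.8, 4.1, 4.2, 4.3, 4.5.
n = 17.
r = 1 + (65/100)·(17 − 1) = 1 + 10.4 = 11.4.
Rank 11 is 3.5 and rank 12 is 3.6.
Interpolate: 3.5 + 0.4·(3.6 − 3.5) = 3.5 + 0.4·0.1 = 3.54.

3.54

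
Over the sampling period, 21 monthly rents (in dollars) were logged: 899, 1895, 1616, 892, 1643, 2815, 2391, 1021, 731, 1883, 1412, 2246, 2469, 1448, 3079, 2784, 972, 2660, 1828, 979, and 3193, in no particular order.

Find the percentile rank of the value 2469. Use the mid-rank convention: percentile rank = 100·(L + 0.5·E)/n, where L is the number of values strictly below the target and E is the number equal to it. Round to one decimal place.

73.8

Sorted: 731, 892, 899, 972, 979, 1021, 1412, 1448, 1616, 1643, 1828, 1883, 1895, 2246, 2391, 2469, 2660, 2784, 2815, 3079, 3193.
Count below 2469: L = 15; count equal: E = 1; n = 21.
Percentile rank = 100·(15 + 0.5·1)/21 = 100·15.5/21 = 73.81.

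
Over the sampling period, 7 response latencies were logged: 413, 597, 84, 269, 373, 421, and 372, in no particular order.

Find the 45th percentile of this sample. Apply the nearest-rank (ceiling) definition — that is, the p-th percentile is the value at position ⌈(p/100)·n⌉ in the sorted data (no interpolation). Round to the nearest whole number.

Sorted: 84, 269, 372, 373, 413, 421, 597.
n = 7.
Position = ⌈45/100 · 7⌉ = ⌈3.15⌉ = 4.
The value at rank 4 is 373.

373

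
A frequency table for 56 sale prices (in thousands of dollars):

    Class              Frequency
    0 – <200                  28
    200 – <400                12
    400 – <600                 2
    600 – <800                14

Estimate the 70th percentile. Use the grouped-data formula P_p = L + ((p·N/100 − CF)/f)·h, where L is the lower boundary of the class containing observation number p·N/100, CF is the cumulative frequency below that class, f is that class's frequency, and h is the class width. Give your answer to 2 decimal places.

386.67

N = 56; target position k = 70/100 · 56 = 39.2.
Cumulative frequencies: 28, 40, 42, 56.
Observation 39.2 falls in the class 200 – <400.
L = 200, CF = 28, f = 12, h = 200.
P70 = 200 + ((39.2 − 28)/12)·200 = 200 + 186.667 = 386.667.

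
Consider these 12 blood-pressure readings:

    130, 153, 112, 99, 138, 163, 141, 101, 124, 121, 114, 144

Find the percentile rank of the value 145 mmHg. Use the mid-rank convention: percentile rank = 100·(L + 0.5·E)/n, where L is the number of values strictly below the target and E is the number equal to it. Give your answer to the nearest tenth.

83.3

Sorted: 99, 101, 112, 114, 121, 124, 130, 138, 141, 144, 153, 163.
Count below 145: L = 10; count equal: E = 0; n = 12.
Percentile rank = 100·(10 + 0.5·0)/12 = 100·10/12 = 83.33.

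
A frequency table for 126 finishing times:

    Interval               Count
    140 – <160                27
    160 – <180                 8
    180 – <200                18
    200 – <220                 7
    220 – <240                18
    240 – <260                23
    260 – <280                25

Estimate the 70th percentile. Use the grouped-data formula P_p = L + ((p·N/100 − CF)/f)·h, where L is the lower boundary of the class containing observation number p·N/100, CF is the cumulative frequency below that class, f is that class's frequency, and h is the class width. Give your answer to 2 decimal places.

248.87

N = 126; target position k = 70/100 · 126 = 88.2.
Cumulative frequencies: 27, 35, 53, 60, 78, 101, 126.
Observation 88.2 falls in the class 240 – <260.
L = 240, CF = 78, f = 23, h = 20.
P70 = 240 + ((88.2 − 78)/23)·20 = 240 + 8.86957 = 248.87.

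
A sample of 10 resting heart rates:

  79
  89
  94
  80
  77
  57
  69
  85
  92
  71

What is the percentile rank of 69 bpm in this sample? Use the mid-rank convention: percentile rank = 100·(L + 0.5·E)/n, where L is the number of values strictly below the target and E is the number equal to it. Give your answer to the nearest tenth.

15.0

Sorted: 57, 69, 71, 77, 79, 80, 85, 89, 92, 94.
Count below 69: L = 1; count equal: E = 1; n = 10.
Percentile rank = 100·(1 + 0.5·1)/10 = 100·1.5/10 = 15.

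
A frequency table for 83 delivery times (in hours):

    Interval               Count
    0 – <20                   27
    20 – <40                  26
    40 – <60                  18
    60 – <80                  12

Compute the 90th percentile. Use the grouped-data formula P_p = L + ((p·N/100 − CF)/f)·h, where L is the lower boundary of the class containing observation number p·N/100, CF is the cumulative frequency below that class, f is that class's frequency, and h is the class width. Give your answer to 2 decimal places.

N = 83; target position k = 90/100 · 83 = 74.7.
Cumulative frequencies: 27, 53, 71, 83.
Observation 74.7 falls in the class 60 – <80.
L = 60, CF = 71, f = 12, h = 20.
P90 = 60 + ((74.7 − 71)/12)·20 = 60 + 6.16667 = 66.1667.

66.17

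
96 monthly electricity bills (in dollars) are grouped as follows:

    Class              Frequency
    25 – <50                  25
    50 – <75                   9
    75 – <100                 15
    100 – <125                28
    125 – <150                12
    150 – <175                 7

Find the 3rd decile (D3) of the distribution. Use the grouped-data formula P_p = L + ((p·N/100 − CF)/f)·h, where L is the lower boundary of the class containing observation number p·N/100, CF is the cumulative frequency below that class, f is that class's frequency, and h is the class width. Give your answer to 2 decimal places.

60.56

N = 96; target position k = 30/100 · 96 = 28.8.
Cumulative frequencies: 25, 34, 49, 77, 89, 96.
Observation 28.8 falls in the class 50 – <75.
L = 50, CF = 25, f = 9, h = 25.
P30 = 50 + ((28.8 − 25)/9)·25 = 50 + 10.5556 = 60.5556.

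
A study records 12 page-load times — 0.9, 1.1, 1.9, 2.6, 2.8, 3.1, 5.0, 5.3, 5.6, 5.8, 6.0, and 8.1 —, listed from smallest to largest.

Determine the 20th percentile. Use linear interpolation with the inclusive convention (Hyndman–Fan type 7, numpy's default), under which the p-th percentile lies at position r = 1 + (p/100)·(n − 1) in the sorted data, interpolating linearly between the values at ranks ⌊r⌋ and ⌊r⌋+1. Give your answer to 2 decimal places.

n = 12.
r = 1 + (20/100)·(12 − 1) = 1 + 2.2 = 3.2.
Rank 3 is 1.9 and rank 4 is 2.6.
Interpolate: 1.9 + 0.2·(2.6 − 1.9) = 1.9 + 0.2·0.7 = 2.04.

2.04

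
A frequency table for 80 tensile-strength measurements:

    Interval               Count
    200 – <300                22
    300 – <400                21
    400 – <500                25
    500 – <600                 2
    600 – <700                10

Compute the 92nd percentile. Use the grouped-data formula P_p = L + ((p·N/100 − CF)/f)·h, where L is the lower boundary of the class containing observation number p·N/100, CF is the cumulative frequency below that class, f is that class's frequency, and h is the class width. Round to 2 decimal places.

636.00

N = 80; target position k = 92/100 · 80 = 73.6.
Cumulative frequencies: 22, 43, 68, 70, 80.
Observation 73.6 falls in the class 600 – <700.
L = 600, CF = 70, f = 10, h = 100.
P92 = 600 + ((73.6 − 70)/10)·100 = 600 + 36 = 636.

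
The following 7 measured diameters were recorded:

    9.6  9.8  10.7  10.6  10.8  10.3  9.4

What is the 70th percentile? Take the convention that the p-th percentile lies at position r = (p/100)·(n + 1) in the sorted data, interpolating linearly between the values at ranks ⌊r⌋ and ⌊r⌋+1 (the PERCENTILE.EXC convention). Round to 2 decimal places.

10.66

Sorted: 9.4, 9.6, 9.8, 10.3, 10.6, 10.7, 10.8.
n = 7.
r = (70/100)·(7 + 1) = 5.6.
Rank 5 is 10.6 and rank 6 is 10.7.
Interpolate: 10.6 + 0.6·(10.7 − 10.6) = 10.6 + 0.6·0.1 = 10.66.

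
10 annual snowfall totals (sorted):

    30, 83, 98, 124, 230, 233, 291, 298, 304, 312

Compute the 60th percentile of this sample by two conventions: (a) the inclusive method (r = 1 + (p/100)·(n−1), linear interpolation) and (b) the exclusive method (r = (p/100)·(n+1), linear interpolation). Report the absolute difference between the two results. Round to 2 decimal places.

11.60

n = 10.
(a) r = 6.4; between ranks 6 (233) and 7 (291): 256.2.
(b) r = 6.6; between ranks 6 (233) and 7 (291): 267.8.
|256.2 − 267.8| = 11.6.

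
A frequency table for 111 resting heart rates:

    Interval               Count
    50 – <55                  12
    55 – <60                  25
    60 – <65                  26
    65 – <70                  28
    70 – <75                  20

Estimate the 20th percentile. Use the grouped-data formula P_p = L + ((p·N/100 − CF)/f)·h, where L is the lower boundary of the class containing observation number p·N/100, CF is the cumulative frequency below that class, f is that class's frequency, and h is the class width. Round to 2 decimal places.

57.04

N = 111; target position k = 20/100 · 111 = 22.2.
Cumulative frequencies: 12, 37, 63, 91, 111.
Observation 22.2 falls in the class 55 – <60.
L = 55, CF = 12, f = 25, h = 5.
P20 = 55 + ((22.2 − 12)/25)·5 = 55 + 2.04 = 57.04.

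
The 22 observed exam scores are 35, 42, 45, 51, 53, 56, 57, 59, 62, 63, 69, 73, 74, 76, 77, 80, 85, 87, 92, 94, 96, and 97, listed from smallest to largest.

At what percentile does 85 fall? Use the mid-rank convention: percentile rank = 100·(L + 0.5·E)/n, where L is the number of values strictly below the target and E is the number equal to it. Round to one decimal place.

Count below 85: L = 16; count equal: E = 1; n = 22.
Percentile rank = 100·(16 + 0.5·1)/22 = 100·16.5/22 = 75.

75.0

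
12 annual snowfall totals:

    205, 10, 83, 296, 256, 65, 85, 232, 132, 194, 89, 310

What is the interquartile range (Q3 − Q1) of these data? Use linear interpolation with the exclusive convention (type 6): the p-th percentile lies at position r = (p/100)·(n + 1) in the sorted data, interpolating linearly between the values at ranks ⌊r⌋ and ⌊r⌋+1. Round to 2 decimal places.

Sorted: 10, 65, 83, 85, 89, 132, 194, 205, 232, 256, 296, 310.
n = 12.
P25: r = 3.25; ranks 3–4 are 83, 85; interpolating gives 83.5.
P75: r = 9.75; ranks 9–10 are 232, 256; interpolating gives 250.
Difference: 250 − 83.5 = 166.5.

166.50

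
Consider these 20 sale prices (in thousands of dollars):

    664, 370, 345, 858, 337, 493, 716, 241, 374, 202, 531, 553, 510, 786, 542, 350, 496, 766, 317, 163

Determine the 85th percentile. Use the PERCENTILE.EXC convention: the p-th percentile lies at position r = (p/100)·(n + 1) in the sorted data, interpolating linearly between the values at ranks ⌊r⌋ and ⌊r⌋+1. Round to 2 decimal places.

Sorted: 163, 202, 241, 317, 337, 345, 350, 370, 374, 493, 496, 510, 531, 542, 553, 664, 716, 766, 786, 858.
n = 20.
r = (85/100)·(20 + 1) = 17.85.
Rank 17 is 716 and rank 18 is 766.
Interpolate: 716 + 0.85·(766 − 716) = 716 + 0.85·50 = 758.5.

758.50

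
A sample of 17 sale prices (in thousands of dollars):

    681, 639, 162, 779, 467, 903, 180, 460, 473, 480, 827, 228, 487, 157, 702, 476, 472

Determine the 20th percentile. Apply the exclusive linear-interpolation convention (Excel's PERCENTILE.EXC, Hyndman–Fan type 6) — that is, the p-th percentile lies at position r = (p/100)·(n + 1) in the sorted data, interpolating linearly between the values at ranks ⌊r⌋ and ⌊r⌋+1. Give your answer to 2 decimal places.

208.80

Sorted: 157, 162, 180, 228, 460, 467, 472, 473, 476, 480, 487, 639, 681, 702, 779, 827, 903.
n = 17.
r = (20/100)·(17 + 1) = 3.6.
Rank 3 is 180 and rank 4 is 228.
Interpolate: 180 + 0.6·(228 − 180) = 180 + 0.6·48 = 208.8.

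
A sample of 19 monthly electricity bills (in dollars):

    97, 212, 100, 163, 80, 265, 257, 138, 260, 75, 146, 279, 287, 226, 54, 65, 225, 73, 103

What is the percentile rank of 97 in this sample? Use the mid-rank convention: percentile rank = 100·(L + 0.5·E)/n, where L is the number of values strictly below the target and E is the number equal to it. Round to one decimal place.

Sorted: 54, 65, 73, 75, 80, 97, 100, 103, 138, 146, 163, 212, 225, 226, 257, 260, 265, 279, 287.
Count below 97: L = 5; count equal: E = 1; n = 19.
Percentile rank = 100·(5 + 0.5·1)/19 = 100·5.5/19 = 28.95.

28.9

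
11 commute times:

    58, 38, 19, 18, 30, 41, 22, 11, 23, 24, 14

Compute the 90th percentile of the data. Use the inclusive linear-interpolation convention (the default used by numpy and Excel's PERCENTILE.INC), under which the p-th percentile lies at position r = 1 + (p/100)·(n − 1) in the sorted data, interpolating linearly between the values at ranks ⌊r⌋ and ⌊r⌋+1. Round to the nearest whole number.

Sorted: 11, 14, 18, 19, 22, 23, 24, 30, 38, 41, 58.
n = 11.
r = 1 + (90/100)·(11 − 1) = 1 + 9 = 10.
r is an integer, so P90 is the value at rank 10: 41.

41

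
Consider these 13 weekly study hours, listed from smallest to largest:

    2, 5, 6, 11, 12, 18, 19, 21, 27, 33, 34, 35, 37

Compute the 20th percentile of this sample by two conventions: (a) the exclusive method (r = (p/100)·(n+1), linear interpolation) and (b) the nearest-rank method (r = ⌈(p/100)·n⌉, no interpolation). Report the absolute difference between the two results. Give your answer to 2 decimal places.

n = 13.
(a) r = 2.8; between ranks 2 (5) and 3 (6): 5.8.
(b) the nearest-rank method: rank 3 → 6.
|5.8 − 6| = 0.2.

0.20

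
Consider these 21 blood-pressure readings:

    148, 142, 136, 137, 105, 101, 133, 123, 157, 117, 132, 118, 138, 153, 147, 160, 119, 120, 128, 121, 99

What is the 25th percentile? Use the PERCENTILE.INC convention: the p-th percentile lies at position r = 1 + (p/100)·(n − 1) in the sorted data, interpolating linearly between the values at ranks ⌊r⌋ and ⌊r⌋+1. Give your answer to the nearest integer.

119

Sorted: 99, 101, 105, 117, 118, 119, 120, 121, 123, 128, 132, 133, 136, 137, 138, 142, 147, 148, 153, 157, 160.
n = 21.
r = 1 + (25/100)·(21 − 1) = 1 + 5 = 6.
r is an integer, so P25 is the value at rank 6: 119.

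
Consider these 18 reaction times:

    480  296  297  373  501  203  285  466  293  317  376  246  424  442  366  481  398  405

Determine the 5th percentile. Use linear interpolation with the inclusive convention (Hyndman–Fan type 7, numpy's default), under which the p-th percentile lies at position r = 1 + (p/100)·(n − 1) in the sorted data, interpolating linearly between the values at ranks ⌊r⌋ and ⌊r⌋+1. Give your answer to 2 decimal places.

239.55

Sorted: 203, 246, 285, 293, 296, 297, 317, 366, 373, 376, 398, 405, 424, 442, 466, 480, 481, 501.
n = 18.
r = 1 + (5/100)·(18 − 1) = 1 + 0.85 = 1.85.
Rank 1 is 203 and rank 2 is 246.
Interpolate: 203 + 0.85·(246 − 203) = 203 + 0.85·43 = 239.55.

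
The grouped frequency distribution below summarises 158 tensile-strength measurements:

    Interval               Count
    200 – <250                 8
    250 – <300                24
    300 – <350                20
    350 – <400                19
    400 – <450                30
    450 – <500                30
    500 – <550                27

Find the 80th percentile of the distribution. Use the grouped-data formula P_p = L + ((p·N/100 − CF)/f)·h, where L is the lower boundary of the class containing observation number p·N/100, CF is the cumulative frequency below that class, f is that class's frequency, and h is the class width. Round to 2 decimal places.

N = 158; target position k = 80/100 · 158 = 126.4.
Cumulative frequencies: 8, 32, 52, 71, 101, 131, 158.
Observation 126.4 falls in the class 450 – <500.
L = 450, CF = 101, f = 30, h = 50.
P80 = 450 + ((126.4 − 101)/30)·50 = 450 + 42.3333 = 492.333.

492.33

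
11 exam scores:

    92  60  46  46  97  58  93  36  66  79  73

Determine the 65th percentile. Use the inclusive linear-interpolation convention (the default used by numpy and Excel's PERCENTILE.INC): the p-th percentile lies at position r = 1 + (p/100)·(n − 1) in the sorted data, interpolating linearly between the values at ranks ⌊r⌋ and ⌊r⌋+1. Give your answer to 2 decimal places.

Sorted: 36, 46, 46, 58, 60, 66, 73, 79, 92, 93, 97.
n = 11.
r = 1 + (65/100)·(11 − 1) = 1 + 6.5 = 7.5.
Rank 7 is 73 and rank 8 is 79.
Interpolate: 73 + 0.5·(79 − 73) = 73 + 0.5·6 = 76.

76.00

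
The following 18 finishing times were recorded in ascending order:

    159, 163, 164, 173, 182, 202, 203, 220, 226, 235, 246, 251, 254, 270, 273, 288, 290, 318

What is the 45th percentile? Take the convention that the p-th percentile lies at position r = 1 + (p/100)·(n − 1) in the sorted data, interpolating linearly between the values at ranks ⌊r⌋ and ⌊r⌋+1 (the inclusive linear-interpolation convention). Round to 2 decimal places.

n = 18.
r = 1 + (45/100)·(18 − 1) = 1 + 7.65 = 8.65.
Rank 8 is 220 and rank 9 is 226.
Interpolate: 220 + 0.65·(226 − 220) = 220 + 0.65·6 = 223.9.

223.90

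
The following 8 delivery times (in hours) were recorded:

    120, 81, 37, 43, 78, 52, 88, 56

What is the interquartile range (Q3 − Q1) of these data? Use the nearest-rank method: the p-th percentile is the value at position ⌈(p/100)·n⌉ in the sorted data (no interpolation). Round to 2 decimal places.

Sorted: 37, 43, 52, 56, 78, 81, 88, 120.
n = 8.
P25: rank ⌈25/100·8⌉ = 2 → 43.
P75: rank ⌈75/100·8⌉ = 6 → 81.
Difference: 81 − 43 = 38.

38.00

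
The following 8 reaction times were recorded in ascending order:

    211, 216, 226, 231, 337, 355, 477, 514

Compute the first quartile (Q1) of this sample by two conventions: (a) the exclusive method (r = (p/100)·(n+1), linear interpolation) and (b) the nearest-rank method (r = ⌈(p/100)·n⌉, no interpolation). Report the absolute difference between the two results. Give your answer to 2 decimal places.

2.50

n = 8.
(a) r = 2.25; between ranks 2 (216) and 3 (226): 218.5.
(b) the nearest-rank method: rank 2 → 216.
|218.5 − 216| = 2.5.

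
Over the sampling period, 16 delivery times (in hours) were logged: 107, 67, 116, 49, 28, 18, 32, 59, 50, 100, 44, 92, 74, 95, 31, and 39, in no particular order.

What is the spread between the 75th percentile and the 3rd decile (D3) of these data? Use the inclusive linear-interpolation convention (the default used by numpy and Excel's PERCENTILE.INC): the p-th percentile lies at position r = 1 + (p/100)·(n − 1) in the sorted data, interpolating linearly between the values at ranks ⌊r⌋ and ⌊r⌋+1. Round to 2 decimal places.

Sorted: 18, 28, 31, 32, 39, 44, 49, 50, 59, 67, 74, 92, 95, 100, 107, 116.
n = 16.
P30: r = 5.5; ranks 5–6 are 39, 44; interpolating gives 41.5.
P75: r = 12.25; ranks 12–13 are 92, 95; interpolating gives 92.75.
Difference: 92.75 − 41.5 = 51.25.

51.25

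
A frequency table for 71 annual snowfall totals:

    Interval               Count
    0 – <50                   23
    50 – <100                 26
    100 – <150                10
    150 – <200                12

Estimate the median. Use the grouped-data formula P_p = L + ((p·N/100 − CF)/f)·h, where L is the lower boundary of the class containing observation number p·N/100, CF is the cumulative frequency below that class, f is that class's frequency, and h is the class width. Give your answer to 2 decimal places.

N = 71; target position k = 50/100 · 71 = 35.5.
Cumulative frequencies: 23, 49, 59, 71.
Observation 35.5 falls in the class 50 – <100.
L = 50, CF = 23, f = 26, h = 50.
P50 = 50 + ((35.5 − 23)/26)·50 = 50 + 24.0385 = 74.0385.

74.04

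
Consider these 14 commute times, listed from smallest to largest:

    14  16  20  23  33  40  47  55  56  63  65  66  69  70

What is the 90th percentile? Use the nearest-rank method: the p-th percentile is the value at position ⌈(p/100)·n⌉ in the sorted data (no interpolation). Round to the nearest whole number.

n = 14.
Position = ⌈90/100 · 14⌉ = ⌈12.6⌉ = 13.
The value at rank 13 is 69.

69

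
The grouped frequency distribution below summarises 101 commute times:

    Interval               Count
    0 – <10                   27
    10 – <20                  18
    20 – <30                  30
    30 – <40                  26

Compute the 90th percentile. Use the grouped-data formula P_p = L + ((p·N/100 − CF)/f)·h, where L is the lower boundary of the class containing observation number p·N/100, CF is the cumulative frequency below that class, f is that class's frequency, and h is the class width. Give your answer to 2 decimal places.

N = 101; target position k = 90/100 · 101 = 90.9.
Cumulative frequencies: 27, 45, 75, 101.
Observation 90.9 falls in the class 30 – <40.
L = 30, CF = 75, f = 26, h = 10.
P90 = 30 + ((90.9 − 75)/26)·10 = 30 + 6.11538 = 36.1154.

36.12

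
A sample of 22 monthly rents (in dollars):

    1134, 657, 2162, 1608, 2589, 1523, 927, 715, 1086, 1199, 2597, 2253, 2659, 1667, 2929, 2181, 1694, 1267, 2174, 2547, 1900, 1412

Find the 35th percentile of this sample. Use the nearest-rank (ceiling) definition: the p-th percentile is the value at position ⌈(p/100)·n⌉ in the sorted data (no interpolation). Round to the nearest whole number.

Sorted: 657, 715, 927, 1086, 1134, 1199, 1267, 1412, 1523, 1608, 1667, 1694, 1900, 2162, 2174, 2181, 2253, 2547, 2589, 2597, 2659, 2929.
n = 22.
Position = ⌈35/100 · 22⌉ = ⌈7.7⌉ = 8.
The value at rank 8 is 1412.

1412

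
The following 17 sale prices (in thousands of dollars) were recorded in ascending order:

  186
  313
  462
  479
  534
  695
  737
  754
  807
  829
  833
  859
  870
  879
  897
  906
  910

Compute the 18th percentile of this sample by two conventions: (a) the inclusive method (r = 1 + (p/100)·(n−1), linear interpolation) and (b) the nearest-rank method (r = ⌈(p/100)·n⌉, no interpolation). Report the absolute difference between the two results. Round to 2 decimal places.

2.04

n = 17.
(a) r = 3.88; between ranks 3 (462) and 4 (479): 476.96.
(b) the nearest-rank method: rank 4 → 479.
|476.96 − 479| = 2.04.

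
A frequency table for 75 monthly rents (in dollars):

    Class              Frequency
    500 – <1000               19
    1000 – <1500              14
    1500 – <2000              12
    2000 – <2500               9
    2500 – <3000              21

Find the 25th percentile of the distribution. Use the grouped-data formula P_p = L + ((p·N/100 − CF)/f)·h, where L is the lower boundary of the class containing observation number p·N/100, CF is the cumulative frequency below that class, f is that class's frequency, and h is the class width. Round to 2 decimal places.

N = 75; target position k = 25/100 · 75 = 18.75.
Cumulative frequencies: 19, 33, 45, 54, 75.
Observation 18.75 falls in the class 500 – <1000.
L = 500, CF = 0, f = 19, h = 500.
P25 = 500 + ((18.75 − 0)/19)·500 = 500 + 493.421 = 993.421.

993.42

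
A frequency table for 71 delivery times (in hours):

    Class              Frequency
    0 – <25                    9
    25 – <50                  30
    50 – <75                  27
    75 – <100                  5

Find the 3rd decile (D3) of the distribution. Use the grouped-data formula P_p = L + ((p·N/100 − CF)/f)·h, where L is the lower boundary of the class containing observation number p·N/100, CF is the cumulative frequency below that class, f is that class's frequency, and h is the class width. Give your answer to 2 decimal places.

35.25

N = 71; target position k = 30/100 · 71 = 21.3.
Cumulative frequencies: 9, 39, 66, 71.
Observation 21.3 falls in the class 25 – <50.
L = 25, CF = 9, f = 30, h = 25.
P30 = 25 + ((21.3 − 9)/30)·25 = 25 + 10.25 = 35.25.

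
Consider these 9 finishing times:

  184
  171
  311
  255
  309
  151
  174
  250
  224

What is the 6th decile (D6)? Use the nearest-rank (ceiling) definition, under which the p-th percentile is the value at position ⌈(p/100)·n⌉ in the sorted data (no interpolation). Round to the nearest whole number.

Sorted: 151, 171, 174, 184, 224, 250, 255, 309, 311.
n = 9.
Position = ⌈60/100 · 9⌉ = ⌈5.4⌉ = 6.
The value at rank 6 is 250.

250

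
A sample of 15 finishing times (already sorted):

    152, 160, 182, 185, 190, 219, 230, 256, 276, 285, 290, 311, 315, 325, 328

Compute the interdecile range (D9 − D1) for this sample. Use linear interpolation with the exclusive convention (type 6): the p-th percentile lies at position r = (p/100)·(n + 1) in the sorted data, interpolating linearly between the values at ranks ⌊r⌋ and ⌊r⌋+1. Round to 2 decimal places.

n = 15.
P10: r = 1.6; ranks 1–2 are 152, 160; interpolating gives 156.8.
P90: r = 14.4; ranks 14–15 are 325, 328; interpolating gives 326.2.
Difference: 326.2 − 156.8 = 169.4.

169.40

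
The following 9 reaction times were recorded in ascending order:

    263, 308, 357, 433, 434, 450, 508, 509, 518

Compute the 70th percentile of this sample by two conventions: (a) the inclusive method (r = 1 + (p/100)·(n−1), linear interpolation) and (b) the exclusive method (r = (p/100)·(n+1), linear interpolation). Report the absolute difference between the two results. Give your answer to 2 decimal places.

n = 9.
(a) r = 6.6; between ranks 6 (450) and 7 (508): 484.8.
(b) r = 7 → value at rank 7 = 508.
|484.8 − 508| = 23.2.

23.20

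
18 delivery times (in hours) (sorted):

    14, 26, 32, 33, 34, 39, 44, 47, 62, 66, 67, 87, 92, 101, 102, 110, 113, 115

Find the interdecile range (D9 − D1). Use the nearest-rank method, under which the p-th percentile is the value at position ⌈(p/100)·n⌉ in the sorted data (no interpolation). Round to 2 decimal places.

87.00

n = 18.
P10: rank ⌈10/100·18⌉ = 2 → 26.
P90: rank ⌈90/100·18⌉ = 17 → 113.
Difference: 113 − 26 = 87.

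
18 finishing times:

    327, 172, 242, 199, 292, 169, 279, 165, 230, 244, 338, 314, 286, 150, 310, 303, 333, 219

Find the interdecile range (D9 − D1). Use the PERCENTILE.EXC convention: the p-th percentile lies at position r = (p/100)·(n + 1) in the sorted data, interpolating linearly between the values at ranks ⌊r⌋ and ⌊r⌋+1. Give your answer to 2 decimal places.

Sorted: 150, 165, 169, 172, 199, 219, 230, 242, 244, 279, 286, 292, 303, 310, 314, 327, 333, 338.
n = 18.
P10: r = 1.9; ranks 1–2 are 150, 165; interpolating gives 163.5.
P90: r = 17.1; ranks 17–18 are 333, 338; interpolating gives 333.5.
Difference: 333.5 − 163.5 = 170.

170.00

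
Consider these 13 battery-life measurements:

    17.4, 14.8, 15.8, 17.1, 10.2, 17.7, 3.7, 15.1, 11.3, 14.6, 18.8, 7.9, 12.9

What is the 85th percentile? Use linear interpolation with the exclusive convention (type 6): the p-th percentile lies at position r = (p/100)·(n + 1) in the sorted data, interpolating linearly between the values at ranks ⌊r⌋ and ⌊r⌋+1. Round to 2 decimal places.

Sorted: 3.7, 7.9, 10.2, 11.3, 12.9, 14.6, 14.8, 15.1, 15.8, 17.1, 17.4, 17.7, 18.8.
n = 13.
r = (85/100)·(13 + 1) = 11.9.
Rank 11 is 17.4 and rank 12 is 17.7.
Interpolate: 17.4 + 0.9·(17.7 − 17.4) = 17.4 + 0.9·0.3 = 17.67.

17.67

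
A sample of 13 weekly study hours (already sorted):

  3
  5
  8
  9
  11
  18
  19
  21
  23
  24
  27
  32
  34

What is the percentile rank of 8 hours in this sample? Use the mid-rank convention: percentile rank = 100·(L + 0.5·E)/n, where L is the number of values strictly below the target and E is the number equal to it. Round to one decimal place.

19.2

Count below 8: L = 2; count equal: E = 1; n = 13.
Percentile rank = 100·(2 + 0.5·1)/13 = 100·2.5/13 = 19.23.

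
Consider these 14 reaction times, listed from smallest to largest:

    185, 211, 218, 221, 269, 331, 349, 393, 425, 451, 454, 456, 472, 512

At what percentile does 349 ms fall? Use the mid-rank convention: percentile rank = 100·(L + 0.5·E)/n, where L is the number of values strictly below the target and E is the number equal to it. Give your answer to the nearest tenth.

46.4

Count below 349: L = 6; count equal: E = 1; n = 14.
Percentile rank = 100·(6 + 0.5·1)/14 = 100·6.5/14 = 46.43.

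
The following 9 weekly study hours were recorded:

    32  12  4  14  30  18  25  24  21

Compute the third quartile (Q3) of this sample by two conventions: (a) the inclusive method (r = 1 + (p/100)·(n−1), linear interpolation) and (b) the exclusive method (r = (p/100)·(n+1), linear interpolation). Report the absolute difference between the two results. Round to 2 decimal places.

Sorted: 4, 12, 14, 18, 21, 24, 25, 30, 32.
n = 9.
(a) r = 7 → value at rank 7 = 25.
(b) r = 7.5; between ranks 7 (25) and 8 (30): 27.5.
|25 − 27.5| = 2.5.

2.50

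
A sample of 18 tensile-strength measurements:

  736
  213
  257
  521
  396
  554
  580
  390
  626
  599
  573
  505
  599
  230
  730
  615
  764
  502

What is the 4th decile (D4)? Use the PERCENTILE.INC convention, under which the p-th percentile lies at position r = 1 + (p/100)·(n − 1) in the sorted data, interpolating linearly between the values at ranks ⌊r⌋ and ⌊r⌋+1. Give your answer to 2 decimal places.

Sorted: 213, 230, 257, 390, 396, 502, 505, 521, 554, 573, 580, 599, 599, 615, 626, 730, 736, 764.
n = 18.
r = 1 + (40/100)·(18 − 1) = 1 + 6.8 = 7.8.
Rank 7 is 505 and rank 8 is 521.
Interpolate: 505 + 0.8·(521 − 505) = 505 + 0.8·16 = 517.8.

517.80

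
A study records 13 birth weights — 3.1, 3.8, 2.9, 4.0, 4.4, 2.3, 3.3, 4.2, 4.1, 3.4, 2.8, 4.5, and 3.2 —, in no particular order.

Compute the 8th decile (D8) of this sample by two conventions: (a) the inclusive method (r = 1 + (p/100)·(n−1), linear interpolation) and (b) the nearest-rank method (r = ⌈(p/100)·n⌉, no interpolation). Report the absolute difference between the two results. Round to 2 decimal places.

0.04

Sorted: 2.3, 2.8, 2.9, 3.1, 3.2, 3.3, 3.4, 3.8, 4.0, 4.1, 4.2, 4.4, 4.5.
n = 13.
(a) r = 10.6; between ranks 10 (4.1) and 11 (4.2): 4.16.
(b) the nearest-rank method: rank 11 → 4.2.
|4.16 − 4.2| = 0.04.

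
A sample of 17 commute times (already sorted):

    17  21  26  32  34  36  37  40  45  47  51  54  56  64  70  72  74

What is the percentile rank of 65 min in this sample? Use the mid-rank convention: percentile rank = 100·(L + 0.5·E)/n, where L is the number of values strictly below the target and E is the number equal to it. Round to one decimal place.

Count below 65: L = 14; count equal: E = 0; n = 17.
Percentile rank = 100·(14 + 0.5·0)/17 = 100·14/17 = 82.35.

82.4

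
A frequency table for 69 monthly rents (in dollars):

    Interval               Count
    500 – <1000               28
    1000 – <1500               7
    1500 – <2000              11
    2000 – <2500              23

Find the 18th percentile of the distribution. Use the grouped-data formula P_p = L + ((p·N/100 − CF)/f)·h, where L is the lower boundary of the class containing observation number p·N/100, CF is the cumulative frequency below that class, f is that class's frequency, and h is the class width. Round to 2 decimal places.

N = 69; target position k = 18/100 · 69 = 12.42.
Cumulative frequencies: 28, 35, 46, 69.
Observation 12.42 falls in the class 500 – <1000.
L = 500, CF = 0, f = 28, h = 500.
P18 = 500 + ((12.42 − 0)/28)·500 = 500 + 221.786 = 721.786.

721.79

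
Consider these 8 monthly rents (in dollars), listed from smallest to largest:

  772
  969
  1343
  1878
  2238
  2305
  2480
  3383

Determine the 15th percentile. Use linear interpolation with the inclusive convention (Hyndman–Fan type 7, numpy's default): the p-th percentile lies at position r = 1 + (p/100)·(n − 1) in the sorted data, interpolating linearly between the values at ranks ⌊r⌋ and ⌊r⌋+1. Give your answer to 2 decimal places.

n = 8.
r = 1 + (15/100)·(8 − 1) = 1 + 1.05 = 2.05.
Rank 2 is 969 and rank 3 is 1343.
Interpolate: 969 + 0.05·(1343 − 969) = 969 + 0.05·374 = 987.7.

987.70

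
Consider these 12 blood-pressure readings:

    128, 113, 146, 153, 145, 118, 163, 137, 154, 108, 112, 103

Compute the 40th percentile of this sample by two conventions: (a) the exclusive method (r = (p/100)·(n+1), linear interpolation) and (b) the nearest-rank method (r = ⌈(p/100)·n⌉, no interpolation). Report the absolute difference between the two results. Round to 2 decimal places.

Sorted: 103, 108, 112, 113, 118, 128, 137, 145, 146, 153, 154, 163.
n = 12.
(a) r = 5.2; between ranks 5 (118) and 6 (128): 120.
(b) the nearest-rank method: rank 5 → 118.
|120 − 118| = 2.

2.00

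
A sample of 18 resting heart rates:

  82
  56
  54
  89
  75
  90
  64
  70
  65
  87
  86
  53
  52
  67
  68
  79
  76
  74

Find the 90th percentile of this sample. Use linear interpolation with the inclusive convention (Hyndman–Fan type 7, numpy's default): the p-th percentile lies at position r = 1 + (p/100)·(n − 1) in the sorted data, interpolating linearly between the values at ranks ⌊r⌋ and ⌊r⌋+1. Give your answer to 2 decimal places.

Sorted: 52, 53, 54, 56, 64, 65, 67, 68, 70, 74, 75, 76, 79, 82, 86, 87, 89, 90.
n = 18.
r = 1 + (90/100)·(18 − 1) = 1 + 15.3 = 16.3.
Rank 16 is 87 and rank 17 is 89.
Interpolate: 87 + 0.3·(89 − 87) = 87 + 0.3·2 = 87.6.

87.60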